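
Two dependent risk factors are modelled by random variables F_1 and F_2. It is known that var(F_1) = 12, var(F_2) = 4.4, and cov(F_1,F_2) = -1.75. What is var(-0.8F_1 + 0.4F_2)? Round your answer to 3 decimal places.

9.504

var(-0.8F_1 + 0.4F_2) = (-0.8)²·var(F_1) + (0.4)²·var(F_2) + 2·(-0.8)·(0.4)·cov(F_1,F_2)
= 0.64·12 + 0.16·4.4 + -0.64·-1.75 = 9.504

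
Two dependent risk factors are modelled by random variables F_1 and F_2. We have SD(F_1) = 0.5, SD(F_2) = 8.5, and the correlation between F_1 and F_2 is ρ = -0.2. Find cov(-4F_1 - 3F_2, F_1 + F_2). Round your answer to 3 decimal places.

var(F_1) = (0.5)² = 0.25;  var(F_2) = (8.5)² = 72.25
cov(F_1,F_2) = ρ·SD(F_1)·SD(F_2) = -0.2·0.5·8.5 = -0.85
cov(-4F_1 - 3F_2, F_1 + F_2) = (-4)(1)var(F_1) + (-3)(1)var(F_2) + [(-4)(1) + (-3)(1)]cov(F_1,F_2)
= -4·0.25 + -3·72.25 + -7·-0.85 = -211.8

-211.800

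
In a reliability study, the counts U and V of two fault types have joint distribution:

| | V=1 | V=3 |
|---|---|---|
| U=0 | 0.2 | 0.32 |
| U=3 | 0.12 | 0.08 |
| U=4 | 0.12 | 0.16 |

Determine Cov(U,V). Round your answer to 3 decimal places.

-0.166

E[U] = 1.72,  E[V] = 2.12
E[UV] = 3.48
Cov(U,V) = E[UV] − E[U]E[V] = 3.48 − (1.72)(2.12) = -0.1664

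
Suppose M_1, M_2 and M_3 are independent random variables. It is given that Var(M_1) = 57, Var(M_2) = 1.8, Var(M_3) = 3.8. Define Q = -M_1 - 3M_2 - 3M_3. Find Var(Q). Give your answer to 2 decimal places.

By independence, Var(Q) = (-1)²Var(M_1) + (-3)²Var(M_2) + (-3)²Var(M_3)
= (-1)²·57 + (-3)²·1.8 + (-3)²·3.8 = 107.4

107.40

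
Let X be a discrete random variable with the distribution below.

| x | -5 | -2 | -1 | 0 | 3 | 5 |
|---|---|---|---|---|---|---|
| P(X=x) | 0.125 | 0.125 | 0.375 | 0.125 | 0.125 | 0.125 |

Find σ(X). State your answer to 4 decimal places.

E[X] = (-5)(0.125) + (-2)(0.125) + (-1)(0.375) + (0)(0.125) + (3)(0.125) + (5)(0.125) = -0.25
E[X²] = (-5)²(0.125) + (-2)²(0.125) + (-1)²(0.375) + (0)²(0.125) + (3)²(0.125) + (5)²(0.125) = 8.25
V(X) = E[X²] − (E[X])² = 8.25 − (-0.25)² = 8.1875
σ(X) = √8.1875 ≈ 2.8614

2.8614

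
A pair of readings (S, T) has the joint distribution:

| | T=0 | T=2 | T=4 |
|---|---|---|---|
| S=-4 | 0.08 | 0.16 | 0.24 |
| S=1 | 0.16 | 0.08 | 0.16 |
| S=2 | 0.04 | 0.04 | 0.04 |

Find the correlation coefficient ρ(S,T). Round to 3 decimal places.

E[S] = -1.28,  E[T] = 2.32
E[ST] = -3.84
cov(S,T) = E[ST] − E[S]E[T] = -3.84 − (-1.28)(2.32) = -0.8704
var(S) = 6.9216,  var(T) = 2.7776
ρ = -0.8704 / √(6.9216·2.7776) ≈ -0.199

-0.199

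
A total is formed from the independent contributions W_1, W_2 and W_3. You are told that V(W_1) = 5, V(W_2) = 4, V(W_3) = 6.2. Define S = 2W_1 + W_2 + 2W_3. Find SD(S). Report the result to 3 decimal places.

By independence, V(S) = (2)²V(W_1) + (1)²V(W_2) + (2)²V(W_3)
= (2)²·5 + (1)²·4 + (2)²·6.2 = 48.8
SD(S) = √48.8 ≈ 6.986

6.986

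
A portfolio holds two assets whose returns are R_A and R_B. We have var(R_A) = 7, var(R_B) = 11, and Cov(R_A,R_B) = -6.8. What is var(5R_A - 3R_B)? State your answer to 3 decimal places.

var(5R_A - 3R_B) = (5)²·var(R_A) + (-3)²·var(R_B) + 2·(5)·(-3)·Cov(R_A,R_B)
= 25·7 + 9·11 + -30·-6.8 = 478

478.000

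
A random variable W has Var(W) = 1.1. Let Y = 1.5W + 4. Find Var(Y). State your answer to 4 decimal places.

2.4750

Var(1.5W + 4) = (1.5)²·Var(W) = 2.25·1.1 = 2.475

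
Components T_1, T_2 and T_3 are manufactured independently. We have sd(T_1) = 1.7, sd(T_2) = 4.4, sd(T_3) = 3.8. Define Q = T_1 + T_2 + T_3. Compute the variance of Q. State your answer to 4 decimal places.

V(T_1) = 2.89, V(T_2) = 19.36, V(T_3) = 14.44
By independence, V(Q) = (1)²V(T_1) + (1)²V(T_2) + (1)²V(T_3)
= (1)²·2.89 + (1)²·19.36 + (1)²·14.44 = 36.69

36.6900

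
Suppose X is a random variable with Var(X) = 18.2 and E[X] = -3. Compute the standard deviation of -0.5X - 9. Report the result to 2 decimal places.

Var(-0.5X - 9) = (-0.5)²·18.2 = 4.55
sd(-0.5X - 9) = √4.55 ≈ 2.13

2.13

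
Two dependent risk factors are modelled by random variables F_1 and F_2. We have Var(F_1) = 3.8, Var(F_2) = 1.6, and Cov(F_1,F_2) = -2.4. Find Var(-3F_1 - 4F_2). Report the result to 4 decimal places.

2.2000

Var(-3F_1 - 4F_2) = (-3)²·Var(F_1) + (-4)²·Var(F_2) + 2·(-3)·(-4)·Cov(F_1,F_2)
= 9·3.8 + 16·1.6 + 24·-2.4 = 2.2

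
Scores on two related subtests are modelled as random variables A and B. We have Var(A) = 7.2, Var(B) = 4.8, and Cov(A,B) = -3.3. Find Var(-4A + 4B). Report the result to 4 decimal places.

297.6000

Var(-4A + 4B) = (-4)²·Var(A) + (4)²·Var(B) + 2·(-4)·(4)·Cov(A,B)
= 16·7.2 + 16·4.8 + -32·-3.3 = 297.6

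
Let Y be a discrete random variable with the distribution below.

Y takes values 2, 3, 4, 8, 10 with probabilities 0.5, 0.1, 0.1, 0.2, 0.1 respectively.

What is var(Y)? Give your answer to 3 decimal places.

8.810

E[Y] = (2)(0.5) + (3)(0.1) + (4)(0.1) + (8)(0.2) + (10)(0.1) = 4.3
E[Y²] = (2)²(0.5) + (3)²(0.1) + (4)²(0.1) + (8)²(0.2) + (10)²(0.1) = 27.3
var(Y) = E[Y²] − (E[Y])² = 27.3 − (4.3)² = 8.81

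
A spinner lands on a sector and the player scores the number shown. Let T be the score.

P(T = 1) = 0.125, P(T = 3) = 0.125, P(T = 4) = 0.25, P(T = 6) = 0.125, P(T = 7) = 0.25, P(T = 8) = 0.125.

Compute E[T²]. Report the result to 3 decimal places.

E[T²] = (1)²(0.125) + (3)²(0.125) + (4)²(0.25) + (6)²(0.125) + (7)²(0.25) + (8)²(0.125) = 30

30.000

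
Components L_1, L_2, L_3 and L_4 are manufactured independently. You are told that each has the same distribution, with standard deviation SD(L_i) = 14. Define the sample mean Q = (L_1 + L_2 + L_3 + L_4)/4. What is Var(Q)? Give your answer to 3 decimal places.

49.000

Var(L_i) = (14)² = 196
By independence, Var(Q) = (0.25)²Var(L_1) + (0.25)²Var(L_2) + (0.25)²Var(L_3) + (0.25)²Var(L_4)
= (0.25)²·196 + (0.25)²·196 + (0.25)²·196 + (0.25)²·196 = 49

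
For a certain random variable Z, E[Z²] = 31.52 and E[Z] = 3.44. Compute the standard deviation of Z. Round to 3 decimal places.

4.437

var(Z) = 31.52 − (3.44)² = 19.6864
SD(Z) = √19.6864 ≈ 4.437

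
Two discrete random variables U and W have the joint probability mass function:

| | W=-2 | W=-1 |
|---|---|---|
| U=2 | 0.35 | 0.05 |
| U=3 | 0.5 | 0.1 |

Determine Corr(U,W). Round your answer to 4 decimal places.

0.0572

E[U] = 2.6,  E[W] = -1.85
E[UW] = -4.8
Cov(U,W) = E[UW] − E[U]E[W] = -4.8 − (2.6)(-1.85) = 0.01
V(U) = 0.24,  V(W) = 0.1275
ρ = 0.01 / √(0.24·0.1275) ≈ 0.0572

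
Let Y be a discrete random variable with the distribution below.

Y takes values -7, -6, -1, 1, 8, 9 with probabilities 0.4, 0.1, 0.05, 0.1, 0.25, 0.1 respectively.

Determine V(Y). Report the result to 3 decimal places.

E[Y] = (-7)(0.4) + (-6)(0.1) + (-1)(0.05) + (1)(0.1) + (8)(0.25) + (9)(0.1) = -0.45
E[Y²] = (-7)²(0.4) + (-6)²(0.1) + (-1)²(0.05) + (1)²(0.1) + (8)²(0.25) + (9)²(0.1) = 47.45
V(Y) = E[Y²] − (E[Y])² = 47.45 − (-0.45)² = 47.2475

47.248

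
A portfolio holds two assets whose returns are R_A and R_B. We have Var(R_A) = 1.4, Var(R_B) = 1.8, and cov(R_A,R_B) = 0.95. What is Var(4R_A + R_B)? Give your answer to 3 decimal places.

31.800

Var(4R_A + R_B) = (4)²·Var(R_A) + (1)²·Var(R_B) + 2·(4)·(1)·cov(R_A,R_B)
= 16·1.4 + 1·1.8 + 8·0.95 = 31.8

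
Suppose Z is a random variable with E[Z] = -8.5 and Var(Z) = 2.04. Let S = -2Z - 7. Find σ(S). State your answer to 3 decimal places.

Var(-2Z - 7) = (-2)²·2.04 = 8.16
σ(S) = √8.16 ≈ 2.857

2.857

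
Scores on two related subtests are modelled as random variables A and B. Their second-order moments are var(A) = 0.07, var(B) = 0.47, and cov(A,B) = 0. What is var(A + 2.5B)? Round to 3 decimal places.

var(A + 2.5B) = (1)²·var(A) + (2.5)²·var(B) + 2·(1)·(2.5)·cov(A,B)
= 1·0.07 + 6.25·0.47 + 5·0 = 3.0075

3.008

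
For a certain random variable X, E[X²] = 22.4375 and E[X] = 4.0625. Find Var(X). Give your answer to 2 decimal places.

Var(X) = 22.4375 − (4.0625)² = 5.93359375

5.93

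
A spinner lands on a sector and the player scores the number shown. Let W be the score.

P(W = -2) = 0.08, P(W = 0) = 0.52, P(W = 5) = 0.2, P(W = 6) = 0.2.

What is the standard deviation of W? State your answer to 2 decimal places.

2.89

E[W] = (-2)(0.08) + (0)(0.52) + (5)(0.2) + (6)(0.2) = 2.04
E[W²] = (-2)²(0.08) + (0)²(0.52) + (5)²(0.2) + (6)²(0.2) = 12.52
V(W) = E[W²] − (E[W])² = 12.52 − (2.04)² = 8.3584
SD(W) = √8.3584 ≈ 2.89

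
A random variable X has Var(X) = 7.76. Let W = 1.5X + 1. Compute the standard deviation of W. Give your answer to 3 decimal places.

4.179

Var(1.5X + 1) = (1.5)²·7.76 = 17.46
SD(W) = √17.46 ≈ 4.179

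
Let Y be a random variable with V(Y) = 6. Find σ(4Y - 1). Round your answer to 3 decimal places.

V(4Y - 1) = (4)²·6 = 96
σ(4Y - 1) = √96 ≈ 9.798

9.798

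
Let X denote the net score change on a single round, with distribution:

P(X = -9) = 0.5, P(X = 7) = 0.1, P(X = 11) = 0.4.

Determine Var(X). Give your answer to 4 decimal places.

93.4400

E[X] = (-9)(0.5) + (7)(0.1) + (11)(0.4) = 0.6
E[X²] = (-9)²(0.5) + (7)²(0.1) + (11)²(0.4) = 93.8
Var(X) = E[X²] − (E[X])² = 93.8 − (0.6)² = 93.44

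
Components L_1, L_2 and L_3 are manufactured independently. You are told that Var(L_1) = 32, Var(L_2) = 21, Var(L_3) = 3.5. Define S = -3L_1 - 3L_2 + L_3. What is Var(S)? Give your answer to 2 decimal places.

480.50

By independence, Var(S) = (-3)²Var(L_1) + (-3)²Var(L_2) + (1)²Var(L_3)
= (-3)²·32 + (-3)²·21 + (1)²·3.5 = 480.5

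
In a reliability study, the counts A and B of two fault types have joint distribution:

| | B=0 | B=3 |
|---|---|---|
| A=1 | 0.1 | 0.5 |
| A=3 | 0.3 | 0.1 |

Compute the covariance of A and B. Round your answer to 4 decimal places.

E[A] = 1.8,  E[B] = 1.8
E[AB] = 2.4
cov(A,B) = E[AB] − E[A]E[B] = 2.4 − (1.8)(1.8) = -0.84

-0.8400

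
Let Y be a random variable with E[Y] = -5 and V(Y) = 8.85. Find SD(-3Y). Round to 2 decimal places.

V(-3Y) = (-3)²·8.85 = 79.65
SD(-3Y) = √79.65 ≈ 8.92

8.92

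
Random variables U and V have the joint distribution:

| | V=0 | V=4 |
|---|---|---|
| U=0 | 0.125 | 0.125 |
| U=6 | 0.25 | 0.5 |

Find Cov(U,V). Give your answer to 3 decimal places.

0.750

E[U] = 4.5,  E[V] = 2.5
E[UV] = 12
Cov(U,V) = E[UV] − E[U]E[V] = 12 − (4.5)(2.5) = 0.75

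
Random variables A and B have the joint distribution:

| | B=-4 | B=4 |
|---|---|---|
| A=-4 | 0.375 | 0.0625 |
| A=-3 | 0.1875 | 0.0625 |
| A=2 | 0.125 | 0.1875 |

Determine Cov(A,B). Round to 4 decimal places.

E[A] = -1.875,  E[B] = -1.5
E[AB] = 7
Cov(A,B) = E[AB] − E[A]E[B] = 7 − (-1.875)(-1.5) = 4.1875

4.1875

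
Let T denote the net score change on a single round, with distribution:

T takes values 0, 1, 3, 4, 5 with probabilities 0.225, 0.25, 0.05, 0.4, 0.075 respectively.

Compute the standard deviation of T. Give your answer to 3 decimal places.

E[T] = (0)(0.225) + (1)(0.25) + (3)(0.05) + (4)(0.4) + (5)(0.075) = 2.375
E[T²] = (0)²(0.225) + (1)²(0.25) + (3)²(0.05) + (4)²(0.4) + (5)²(0.075) = 8.975
Var(T) = E[T²] − (E[T])² = 8.975 − (2.375)² = 3.334375
sd(T) = √3.334375 ≈ 1.826

1.826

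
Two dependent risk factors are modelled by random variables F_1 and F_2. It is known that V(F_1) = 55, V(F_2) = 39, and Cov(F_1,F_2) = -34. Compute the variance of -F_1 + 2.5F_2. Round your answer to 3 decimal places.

468.750

V(-F_1 + 2.5F_2) = (-1)²·V(F_1) + (2.5)²·V(F_2) + 2·(-1)·(2.5)·Cov(F_1,F_2)
= 1·55 + 6.25·39 + -5·-34 = 468.75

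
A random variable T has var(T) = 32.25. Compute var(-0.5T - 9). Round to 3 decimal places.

8.063

var(-0.5T - 9) = (-0.5)²·var(T) = 0.25·32.25 = 8.0625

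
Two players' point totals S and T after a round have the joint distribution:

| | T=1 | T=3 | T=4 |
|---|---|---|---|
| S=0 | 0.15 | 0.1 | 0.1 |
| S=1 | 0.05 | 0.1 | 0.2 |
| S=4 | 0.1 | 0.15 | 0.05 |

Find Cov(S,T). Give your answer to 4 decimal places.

-0.1125

E[S] = 1.55,  E[T] = 2.75
E[ST] = 4.15
Cov(S,T) = E[ST] − E[S]E[T] = 4.15 − (1.55)(2.75) = -0.1125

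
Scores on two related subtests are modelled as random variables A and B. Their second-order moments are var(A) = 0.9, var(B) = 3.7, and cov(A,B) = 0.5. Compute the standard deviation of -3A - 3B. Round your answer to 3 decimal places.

7.099

var(-3A - 3B) = (-3)²·var(A) + (-3)²·var(B) + 2·(-3)·(-3)·cov(A,B)
= 9·0.9 + 9·3.7 + 18·0.5 = 50.4
SD(-3A - 3B) = √50.4 ≈ 7.099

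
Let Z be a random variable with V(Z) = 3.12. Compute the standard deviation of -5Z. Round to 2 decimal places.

V(-5Z) = (-5)²·3.12 = 78
σ(-5Z) = √78 ≈ 8.83

8.83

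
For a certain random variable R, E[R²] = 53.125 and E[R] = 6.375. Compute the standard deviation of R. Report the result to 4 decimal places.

3.5333

V(R) = 53.125 − (6.375)² = 12.484375
SD(R) = √12.484375 ≈ 3.5333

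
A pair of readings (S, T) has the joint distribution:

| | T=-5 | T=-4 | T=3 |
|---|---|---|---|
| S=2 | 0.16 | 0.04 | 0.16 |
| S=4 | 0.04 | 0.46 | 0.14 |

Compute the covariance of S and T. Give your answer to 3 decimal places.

-0.552

E[S] = 3.28,  E[T] = -2.1
E[ST] = -7.44
Cov(S,T) = E[ST] − E[S]E[T] = -7.44 − (3.28)(-2.1) = -0.552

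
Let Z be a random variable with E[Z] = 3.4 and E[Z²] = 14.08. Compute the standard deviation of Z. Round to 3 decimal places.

1.587

Var(Z) = 14.08 − (3.4)² = 2.52
SD(Z) = √2.52 ≈ 1.587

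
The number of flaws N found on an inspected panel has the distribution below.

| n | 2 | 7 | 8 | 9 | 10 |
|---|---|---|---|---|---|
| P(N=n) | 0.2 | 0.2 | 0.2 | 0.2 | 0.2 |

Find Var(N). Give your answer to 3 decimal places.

7.760

E[N] = (2)(0.2) + (7)(0.2) + (8)(0.2) + (9)(0.2) + (10)(0.2) = 7.2
E[N²] = (2)²(0.2) + (7)²(0.2) + (8)²(0.2) + (9)²(0.2) + (10)²(0.2) = 59.6
Var(N) = E[N²] − (E[N])² = 59.6 − (7.2)² = 7.76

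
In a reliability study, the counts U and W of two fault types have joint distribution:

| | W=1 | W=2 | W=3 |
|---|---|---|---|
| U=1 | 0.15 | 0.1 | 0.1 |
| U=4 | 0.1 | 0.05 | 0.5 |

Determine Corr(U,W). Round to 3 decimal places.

E[U] = 2.95,  E[W] = 2.35
E[UW] = 7.45
cov(U,W) = E[UW] − E[U]E[W] = 7.45 − (2.95)(2.35) = 0.5175
V(U) = 2.0475,  V(W) = 0.7275
ρ = 0.5175 / √(2.0475·0.7275) ≈ 0.424

0.424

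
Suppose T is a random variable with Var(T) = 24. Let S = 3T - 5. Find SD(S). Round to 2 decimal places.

14.70

Var(3T - 5) = (3)²·24 = 216
SD(S) = √216 ≈ 14.70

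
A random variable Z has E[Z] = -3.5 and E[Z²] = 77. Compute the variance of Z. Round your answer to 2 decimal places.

64.75

Var(Z) = 77 − (-3.5)² = 64.75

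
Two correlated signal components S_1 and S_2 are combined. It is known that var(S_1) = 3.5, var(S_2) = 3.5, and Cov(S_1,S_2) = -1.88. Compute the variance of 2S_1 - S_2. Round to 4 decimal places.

25.0200

var(2S_1 - S_2) = (2)²·var(S_1) + (-1)²·var(S_2) + 2·(2)·(-1)·Cov(S_1,S_2)
= 4·3.5 + 1·3.5 + -4·-1.88 = 25.02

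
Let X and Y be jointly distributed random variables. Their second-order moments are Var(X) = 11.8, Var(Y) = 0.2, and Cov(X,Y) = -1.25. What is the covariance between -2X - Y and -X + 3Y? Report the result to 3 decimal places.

Cov(-2X - Y, -X + 3Y) = (-2)(-1)Var(X) + (-1)(3)Var(Y) + [(-2)(3) + (-1)(-1)]Cov(X,Y)
= 2·11.8 + -3·0.2 + -5·-1.25 = 29.25

29.250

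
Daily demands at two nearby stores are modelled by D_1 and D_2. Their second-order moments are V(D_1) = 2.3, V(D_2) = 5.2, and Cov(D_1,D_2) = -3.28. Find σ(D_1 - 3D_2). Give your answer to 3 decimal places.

8.293

V(D_1 - 3D_2) = (1)²·V(D_1) + (-3)²·V(D_2) + 2·(1)·(-3)·Cov(D_1,D_2)
= 1·2.3 + 9·5.2 + -6·-3.28 = 68.78
σ(D_1 - 3D_2) = √68.78 ≈ 8.293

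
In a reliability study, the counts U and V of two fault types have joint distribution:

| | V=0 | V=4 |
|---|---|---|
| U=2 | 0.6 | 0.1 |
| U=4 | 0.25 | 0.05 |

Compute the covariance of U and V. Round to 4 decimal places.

0.0400

E[U] = 2.6,  E[V] = 0.6
E[UV] = 1.6
Cov(U,V) = E[UV] − E[U]E[V] = 1.6 − (2.6)(0.6) = 0.04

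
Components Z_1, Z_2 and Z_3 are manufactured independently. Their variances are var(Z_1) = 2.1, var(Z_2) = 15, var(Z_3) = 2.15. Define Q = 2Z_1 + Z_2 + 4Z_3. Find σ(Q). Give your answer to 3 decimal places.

7.603

By independence, var(Q) = (2)²var(Z_1) + (1)²var(Z_2) + (4)²var(Z_3)
= (2)²·2.1 + (1)²·15 + (4)²·2.15 = 57.8
σ(Q) = √57.8 ≈ 7.603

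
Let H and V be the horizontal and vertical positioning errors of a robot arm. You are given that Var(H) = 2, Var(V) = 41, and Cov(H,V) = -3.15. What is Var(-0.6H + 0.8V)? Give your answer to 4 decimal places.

29.9840

Var(-0.6H + 0.8V) = (-0.6)²·Var(H) + (0.8)²·Var(V) + 2·(-0.6)·(0.8)·Cov(H,V)
= 0.36·2 + 0.64·41 + -0.96·-3.15 = 29.984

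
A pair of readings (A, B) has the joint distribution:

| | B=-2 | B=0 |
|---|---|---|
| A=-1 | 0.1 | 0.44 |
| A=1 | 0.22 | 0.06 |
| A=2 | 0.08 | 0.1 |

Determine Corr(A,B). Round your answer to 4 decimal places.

E[A] = 0.1,  E[B] = -0.8
E[AB] = -0.56
Cov(A,B) = E[AB] − E[A]E[B] = -0.56 − (0.1)(-0.8) = -0.48
Var(A) = 1.53,  Var(B) = 0.96
ρ = -0.48 / √(1.53·0.96) ≈ -0.3961

-0.3961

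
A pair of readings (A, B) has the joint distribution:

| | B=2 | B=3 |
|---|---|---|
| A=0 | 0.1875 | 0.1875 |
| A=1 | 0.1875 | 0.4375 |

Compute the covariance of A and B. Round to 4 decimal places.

0.0469

E[A] = 0.625,  E[B] = 2.625
E[AB] = 1.6875
Cov(A,B) = E[AB] − E[A]E[B] = 1.6875 − (0.625)(2.625) = 0.046875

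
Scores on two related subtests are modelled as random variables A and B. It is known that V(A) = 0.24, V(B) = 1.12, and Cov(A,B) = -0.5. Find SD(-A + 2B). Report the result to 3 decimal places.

V(-A + 2B) = (-1)²·V(A) + (2)²·V(B) + 2·(-1)·(2)·Cov(A,B)
= 1·0.24 + 4·1.12 + -4·-0.5 = 6.72
SD(-A + 2B) = √6.72 ≈ 2.592

2.592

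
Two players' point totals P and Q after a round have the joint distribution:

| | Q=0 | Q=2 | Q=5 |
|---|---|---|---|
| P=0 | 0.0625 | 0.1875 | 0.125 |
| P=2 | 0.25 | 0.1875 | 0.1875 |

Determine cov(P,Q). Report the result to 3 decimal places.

-0.266

E[P] = 1.25,  E[Q] = 2.3125
E[PQ] = 2.625
cov(P,Q) = E[PQ] − E[P]E[Q] = 2.625 − (1.25)(2.3125) = -0.265625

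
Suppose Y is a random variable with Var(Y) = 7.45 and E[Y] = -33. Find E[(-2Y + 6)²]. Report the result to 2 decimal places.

5213.80

E[-2Y + 6] = -2·-33 + 6 = 72
Var(-2Y + 6) = (-2)²·7.45 = 29.8
E[(-2Y + 6)²] = Var((-2Y + 6)) + (E[(-2Y + 6)])² = 29.8 + (72)² = 5213.8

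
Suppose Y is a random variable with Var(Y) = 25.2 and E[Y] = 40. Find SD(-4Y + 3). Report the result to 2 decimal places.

Var(-4Y + 3) = (-4)²·25.2 = 403.2
SD(-4Y + 3) = √403.2 ≈ 20.08

20.08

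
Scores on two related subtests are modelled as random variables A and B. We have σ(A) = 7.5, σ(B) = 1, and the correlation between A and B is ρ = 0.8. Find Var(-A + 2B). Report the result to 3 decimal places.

36.250

Var(A) = (7.5)² = 56.25;  Var(B) = (1)² = 1
cov(A,B) = ρ·σ(A)·σ(B) = 0.8·7.5·1 = 6
Var(-A + 2B) = (-1)²·Var(A) + (2)²·Var(B) + 2·(-1)·(2)·cov(A,B)
= 1·56.25 + 4·1 + -4·6 = 36.25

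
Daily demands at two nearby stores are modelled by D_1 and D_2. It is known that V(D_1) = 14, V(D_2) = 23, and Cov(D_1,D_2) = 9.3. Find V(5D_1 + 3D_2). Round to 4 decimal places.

836.0000

V(5D_1 + 3D_2) = (5)²·V(D_1) + (3)²·V(D_2) + 2·(5)·(3)·Cov(D_1,D_2)
= 25·14 + 9·23 + 30·9.3 = 836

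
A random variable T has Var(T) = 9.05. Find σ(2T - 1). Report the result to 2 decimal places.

6.02

Var(2T - 1) = (2)²·9.05 = 36.2
σ(2T - 1) = √36.2 ≈ 6.02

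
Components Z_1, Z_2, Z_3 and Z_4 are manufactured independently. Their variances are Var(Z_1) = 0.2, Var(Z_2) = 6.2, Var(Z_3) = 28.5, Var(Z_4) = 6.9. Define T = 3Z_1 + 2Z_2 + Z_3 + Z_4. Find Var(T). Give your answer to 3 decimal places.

62.000

By independence, Var(T) = (3)²Var(Z_1) + (2)²Var(Z_2) + (1)²Var(Z_3) + (1)²Var(Z_4)
= (3)²·0.2 + (2)²·6.2 + (1)²·28.5 + (1)²·6.9 = 62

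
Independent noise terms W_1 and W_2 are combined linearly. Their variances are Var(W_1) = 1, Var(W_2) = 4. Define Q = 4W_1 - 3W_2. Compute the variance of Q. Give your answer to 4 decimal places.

By independence, Var(Q) = (4)²Var(W_1) + (-3)²Var(W_2)
= (4)²·1 + (-3)²·4 = 52

52.0000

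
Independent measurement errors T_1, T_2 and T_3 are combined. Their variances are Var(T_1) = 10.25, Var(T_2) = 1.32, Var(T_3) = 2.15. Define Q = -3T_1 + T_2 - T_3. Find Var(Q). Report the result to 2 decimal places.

95.72

By independence, Var(Q) = (-3)²Var(T_1) + (1)²Var(T_2) + (-1)²Var(T_3)
= (-3)²·10.25 + (1)²·1.32 + (-1)²·2.15 = 95.72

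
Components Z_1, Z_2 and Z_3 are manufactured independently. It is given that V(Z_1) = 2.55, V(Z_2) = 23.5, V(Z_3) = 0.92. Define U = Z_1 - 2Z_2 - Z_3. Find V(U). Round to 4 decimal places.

97.4700

By independence, V(U) = (1)²V(Z_1) + (-2)²V(Z_2) + (-1)²V(Z_3)
= (1)²·2.55 + (-2)²·23.5 + (-1)²·0.92 = 97.47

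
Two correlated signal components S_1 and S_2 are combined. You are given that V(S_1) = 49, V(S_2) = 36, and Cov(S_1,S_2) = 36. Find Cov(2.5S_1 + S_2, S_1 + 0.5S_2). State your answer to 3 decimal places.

221.500

Cov(2.5S_1 + S_2, S_1 + 0.5S_2) = (2.5)(1)V(S_1) + (1)(0.5)V(S_2) + [(2.5)(0.5) + (1)(1)]Cov(S_1,S_2)
= 2.5·49 + 0.5·36 + 2.25·36 = 221.5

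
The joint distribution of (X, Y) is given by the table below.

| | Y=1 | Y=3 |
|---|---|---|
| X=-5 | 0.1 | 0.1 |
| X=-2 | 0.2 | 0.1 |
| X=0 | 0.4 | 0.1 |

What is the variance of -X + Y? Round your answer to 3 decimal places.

E[X] = -1.6,  E[Y] = 1.6,  E[XY] = -3
var(X) = 6.2 − (-1.6)² = 3.64;  var(Y) = 3.4 − (1.6)² = 0.84
cov(X,Y) = -3 − (-1.6)(1.6) = -0.44
var(-X + Y) = (-1)²·3.64 + (1)²·0.84 + 2·(-1)·(1)·-0.44 = 5.36

5.360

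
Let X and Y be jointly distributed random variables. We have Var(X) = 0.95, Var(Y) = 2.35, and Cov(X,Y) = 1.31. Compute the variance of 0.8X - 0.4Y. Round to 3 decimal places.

0.146

Var(0.8X - 0.4Y) = (0.8)²·Var(X) + (-0.4)²·Var(Y) + 2·(0.8)·(-0.4)·Cov(X,Y)
= 0.64·0.95 + 0.16·2.35 + -0.64·1.31 = 0.1456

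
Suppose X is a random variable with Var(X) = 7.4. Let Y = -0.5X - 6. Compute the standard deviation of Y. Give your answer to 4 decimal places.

1.3601

Var(-0.5X - 6) = (-0.5)²·7.4 = 1.85
SD(Y) = √1.85 ≈ 1.3601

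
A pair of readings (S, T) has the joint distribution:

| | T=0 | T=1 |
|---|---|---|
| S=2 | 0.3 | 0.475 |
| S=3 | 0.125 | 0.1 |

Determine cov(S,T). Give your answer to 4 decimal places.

E[S] = 2.225,  E[T] = 0.575
E[ST] = 1.25
cov(S,T) = E[ST] − E[S]E[T] = 1.25 − (2.225)(0.575) = -0.029375

-0.0294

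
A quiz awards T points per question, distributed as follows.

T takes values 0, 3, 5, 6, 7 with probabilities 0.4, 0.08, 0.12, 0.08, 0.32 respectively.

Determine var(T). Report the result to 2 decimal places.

9.61

E[T] = (0)(0.4) + (3)(0.08) + (5)(0.12) + (6)(0.08) + (7)(0.32) = 3.56
E[T²] = (0)²(0.4) + (3)²(0.08) + (5)²(0.12) + (6)²(0.08) + (7)²(0.32) = 22.28
var(T) = E[T²] − (E[T])² = 22.28 − (3.56)² = 9.6064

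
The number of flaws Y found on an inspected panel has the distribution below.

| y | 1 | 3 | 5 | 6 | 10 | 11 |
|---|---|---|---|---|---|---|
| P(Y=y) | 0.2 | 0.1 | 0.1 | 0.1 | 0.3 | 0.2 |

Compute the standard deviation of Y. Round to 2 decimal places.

E[Y] = (1)(0.2) + (3)(0.1) + (5)(0.1) + (6)(0.1) + (10)(0.3) + (11)(0.2) = 6.8
E[Y²] = (1)²(0.2) + (3)²(0.1) + (5)²(0.1) + (6)²(0.1) + (10)²(0.3) + (11)²(0.2) = 61.4
Var(Y) = E[Y²] − (E[Y])² = 61.4 − (6.8)² = 15.16
SD(Y) = √15.16 ≈ 3.89

3.89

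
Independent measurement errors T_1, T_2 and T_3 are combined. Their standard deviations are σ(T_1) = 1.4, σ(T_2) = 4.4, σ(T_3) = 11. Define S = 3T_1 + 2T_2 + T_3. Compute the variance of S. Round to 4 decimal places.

216.0800

Var(T_1) = 1.96, Var(T_2) = 19.36, Var(T_3) = 121
By independence, Var(S) = (3)²Var(T_1) + (2)²Var(T_2) + (1)²Var(T_3)
= (3)²·1.96 + (2)²·19.36 + (1)²·121 = 216.08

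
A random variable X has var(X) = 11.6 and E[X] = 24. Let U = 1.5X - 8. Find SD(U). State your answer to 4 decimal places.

5.1088

var(1.5X - 8) = (1.5)²·11.6 = 26.1
SD(U) = √26.1 ≈ 5.1088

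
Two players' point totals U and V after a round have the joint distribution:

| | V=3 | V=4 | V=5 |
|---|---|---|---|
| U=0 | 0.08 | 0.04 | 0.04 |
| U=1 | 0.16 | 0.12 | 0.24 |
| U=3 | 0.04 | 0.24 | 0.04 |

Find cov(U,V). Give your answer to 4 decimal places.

0.0208

E[U] = 1.48,  E[V] = 4.04
E[UV] = 6
cov(U,V) = E[UV] − E[U]E[V] = 6 − (1.48)(4.04) = 0.0208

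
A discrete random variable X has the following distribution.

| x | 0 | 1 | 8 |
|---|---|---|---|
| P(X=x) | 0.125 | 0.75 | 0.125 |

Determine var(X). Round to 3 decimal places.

5.688

E[X] = (0)(0.125) + (1)(0.75) + (8)(0.125) = 1.75
E[X²] = (0)²(0.125) + (1)²(0.75) + (8)²(0.125) = 8.75
var(X) = E[X²] − (E[X])² = 8.75 − (1.75)² = 5.6875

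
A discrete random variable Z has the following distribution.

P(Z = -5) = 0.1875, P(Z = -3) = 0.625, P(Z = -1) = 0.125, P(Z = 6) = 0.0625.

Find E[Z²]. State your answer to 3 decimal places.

12.688

E[Z²] = (-5)²(0.1875) + (-3)²(0.625) + (-1)²(0.125) + (6)²(0.0625) = 12.6875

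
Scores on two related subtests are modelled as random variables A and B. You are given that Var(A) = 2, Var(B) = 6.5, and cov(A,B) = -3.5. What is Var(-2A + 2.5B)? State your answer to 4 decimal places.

83.6250

Var(-2A + 2.5B) = (-2)²·Var(A) + (2.5)²·Var(B) + 2·(-2)·(2.5)·cov(A,B)
= 4·2 + 6.25·6.5 + -10·-3.5 = 83.625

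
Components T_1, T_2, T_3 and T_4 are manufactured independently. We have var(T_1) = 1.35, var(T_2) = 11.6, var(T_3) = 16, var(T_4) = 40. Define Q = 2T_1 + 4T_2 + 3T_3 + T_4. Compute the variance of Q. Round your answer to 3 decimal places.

By independence, var(Q) = (2)²var(T_1) + (4)²var(T_2) + (3)²var(T_3) + (1)²var(T_4)
= (2)²·1.35 + (4)²·11.6 + (3)²·16 + (1)²·40 = 375

375.000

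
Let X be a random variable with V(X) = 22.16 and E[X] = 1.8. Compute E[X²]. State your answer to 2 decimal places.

25.40

E[X²] = V(X) + (E[X])² = 22.16 + (1.8)² = 25.4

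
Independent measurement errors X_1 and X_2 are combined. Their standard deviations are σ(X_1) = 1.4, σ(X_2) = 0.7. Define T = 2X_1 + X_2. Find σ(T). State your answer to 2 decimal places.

2.89

V(X_1) = 1.96, V(X_2) = 0.49
By independence, V(T) = (2)²V(X_1) + (1)²V(X_2)
= (2)²·1.96 + (1)²·0.49 = 8.33
σ(T) = √8.33 ≈ 2.89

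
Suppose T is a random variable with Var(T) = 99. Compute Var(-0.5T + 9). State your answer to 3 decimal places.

Var(-0.5T + 9) = (-0.5)²·Var(T) = 0.25·99 = 24.75

24.750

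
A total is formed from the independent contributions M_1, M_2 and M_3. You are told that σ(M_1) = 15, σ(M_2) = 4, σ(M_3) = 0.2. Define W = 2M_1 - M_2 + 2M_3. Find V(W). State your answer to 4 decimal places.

V(M_1) = 225, V(M_2) = 16, V(M_3) = 0.04
By independence, V(W) = (2)²V(M_1) + (-1)²V(M_2) + (2)²V(M_3)
= (2)²·225 + (-1)²·16 + (2)²·0.04 = 916.16

916.1600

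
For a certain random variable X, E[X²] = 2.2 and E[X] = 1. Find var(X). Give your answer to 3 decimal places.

var(X) = 2.2 − (1)² = 1.2

1.200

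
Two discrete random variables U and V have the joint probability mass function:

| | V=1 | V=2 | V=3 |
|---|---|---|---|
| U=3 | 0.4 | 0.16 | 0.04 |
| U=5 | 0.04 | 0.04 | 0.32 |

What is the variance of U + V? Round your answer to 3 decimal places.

E[U] = 3.8,  E[V] = 1.92,  E[UV] = 7.92
var(U) = 15.4 − (3.8)² = 0.96;  var(V) = 4.48 − (1.92)² = 0.7936
Cov(U,V) = 7.92 − (3.8)(1.92) = 0.624
var(U + V) = (1)²·0.96 + (1)²·0.7936 + 2·(1)·(1)·0.624 = 3.0016

3.002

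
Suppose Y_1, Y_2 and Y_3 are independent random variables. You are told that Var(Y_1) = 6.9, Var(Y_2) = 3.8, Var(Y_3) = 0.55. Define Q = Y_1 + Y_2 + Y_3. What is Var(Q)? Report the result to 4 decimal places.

11.2500

By independence, Var(Q) = (1)²Var(Y_1) + (1)²Var(Y_2) + (1)²Var(Y_3)
= (1)²·6.9 + (1)²·3.8 + (1)²·0.55 = 11.25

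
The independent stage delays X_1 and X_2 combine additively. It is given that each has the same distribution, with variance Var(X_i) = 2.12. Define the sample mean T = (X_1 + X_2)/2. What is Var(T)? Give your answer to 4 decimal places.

1.0600

By independence, Var(T) = (0.5)²Var(X_1) + (0.5)²Var(X_2)
= (0.5)²·2.12 + (0.5)²·2.12 = 1.06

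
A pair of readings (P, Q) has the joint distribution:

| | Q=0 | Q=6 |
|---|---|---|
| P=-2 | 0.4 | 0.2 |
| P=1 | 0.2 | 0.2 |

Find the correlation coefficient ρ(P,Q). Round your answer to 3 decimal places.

0.167

E[P] = -0.8,  E[Q] = 2.4
E[PQ] = -1.2
Cov(P,Q) = E[PQ] − E[P]E[Q] = -1.2 − (-0.8)(2.4) = 0.72
Var(P) = 2.16,  Var(Q) = 8.64
ρ = 0.72 / √(2.16·8.64) ≈ 0.167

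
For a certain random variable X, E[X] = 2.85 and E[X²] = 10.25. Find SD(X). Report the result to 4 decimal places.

1.4586

V(X) = 10.25 − (2.85)² = 2.1275
SD(X) = √2.1275 ≈ 1.4586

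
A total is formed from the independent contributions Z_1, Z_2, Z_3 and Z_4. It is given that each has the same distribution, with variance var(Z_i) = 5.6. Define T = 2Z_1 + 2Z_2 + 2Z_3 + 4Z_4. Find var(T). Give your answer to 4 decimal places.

156.8000

By independence, var(T) = (2)²var(Z_1) + (2)²var(Z_2) + (2)²var(Z_3) + (4)²var(Z_4)
= (2)²·5.6 + (2)²·5.6 + (2)²·5.6 + (4)²·5.6 = 156.8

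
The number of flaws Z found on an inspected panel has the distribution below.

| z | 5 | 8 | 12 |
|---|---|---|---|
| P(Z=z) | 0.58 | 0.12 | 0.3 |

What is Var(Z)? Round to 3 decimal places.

9.728

E[Z] = (5)(0.58) + (8)(0.12) + (12)(0.3) = 7.46
E[Z²] = (5)²(0.58) + (8)²(0.12) + (12)²(0.3) = 65.38
Var(Z) = E[Z²] − (E[Z])² = 65.38 − (7.46)² = 9.7284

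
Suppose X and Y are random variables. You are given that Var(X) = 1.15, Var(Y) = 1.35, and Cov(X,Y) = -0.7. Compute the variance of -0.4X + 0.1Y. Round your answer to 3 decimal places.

0.254

Var(-0.4X + 0.1Y) = (-0.4)²·Var(X) + (0.1)²·Var(Y) + 2·(-0.4)·(0.1)·Cov(X,Y)
= 0.16·1.15 + 0.01·1.35 + -0.08·-0.7 = 0.2535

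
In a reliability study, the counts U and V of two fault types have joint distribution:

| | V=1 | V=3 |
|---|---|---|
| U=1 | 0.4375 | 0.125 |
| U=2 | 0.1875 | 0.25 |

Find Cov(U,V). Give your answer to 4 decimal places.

E[U] = 1.4375,  E[V] = 1.75
E[UV] = 2.6875
Cov(U,V) = E[UV] − E[U]E[V] = 2.6875 − (1.4375)(1.75) = 0.171875

0.1719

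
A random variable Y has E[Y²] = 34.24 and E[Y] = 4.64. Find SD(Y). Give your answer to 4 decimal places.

3.5652

Var(Y) = 34.24 − (4.64)² = 12.7104
SD(Y) = √12.7104 ≈ 3.5652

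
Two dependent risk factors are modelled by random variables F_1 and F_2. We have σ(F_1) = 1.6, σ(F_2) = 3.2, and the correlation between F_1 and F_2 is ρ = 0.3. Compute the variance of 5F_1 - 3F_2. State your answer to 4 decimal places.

110.0800

Var(F_1) = (1.6)² = 2.56;  Var(F_2) = (3.2)² = 10.24
Cov(F_1,F_2) = ρ·σ(F_1)·σ(F_2) = 0.3·1.6·3.2 = 1.536
Var(5F_1 - 3F_2) = (5)²·Var(F_1) + (-3)²·Var(F_2) + 2·(5)·(-3)·Cov(F_1,F_2)
= 25·2.56 + 9·10.24 + -30·1.536 = 110.08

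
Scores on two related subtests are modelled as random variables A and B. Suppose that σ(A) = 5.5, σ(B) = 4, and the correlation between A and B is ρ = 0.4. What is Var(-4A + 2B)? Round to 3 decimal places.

Var(A) = (5.5)² = 30.25;  Var(B) = (4)² = 16
Cov(A,B) = ρ·σ(A)·σ(B) = 0.4·5.5·4 = 8.8
Var(-4A + 2B) = (-4)²·Var(A) + (2)²·Var(B) + 2·(-4)·(2)·Cov(A,B)
= 16·30.25 + 4·16 + -16·8.8 = 407.2

407.200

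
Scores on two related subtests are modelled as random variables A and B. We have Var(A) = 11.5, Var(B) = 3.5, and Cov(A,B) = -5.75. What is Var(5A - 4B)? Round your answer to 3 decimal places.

573.500

Var(5A - 4B) = (5)²·Var(A) + (-4)²·Var(B) + 2·(5)·(-4)·Cov(A,B)
= 25·11.5 + 16·3.5 + -40·-5.75 = 573.5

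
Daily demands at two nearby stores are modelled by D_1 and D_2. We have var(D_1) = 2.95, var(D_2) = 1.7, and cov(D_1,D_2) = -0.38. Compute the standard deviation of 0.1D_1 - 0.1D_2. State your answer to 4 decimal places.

0.2326

var(0.1D_1 - 0.1D_2) = (0.1)²·var(D_1) + (-0.1)²·var(D_2) + 2·(0.1)·(-0.1)·cov(D_1,D_2)
= 0.01·2.95 + 0.01·1.7 + -0.02·-0.38 = 0.0541
σ(0.1D_1 - 0.1D_2) = √0.0541 ≈ 0.2326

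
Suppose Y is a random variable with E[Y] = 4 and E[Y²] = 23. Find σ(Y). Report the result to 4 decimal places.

2.6458

Var(Y) = 23 − (4)² = 7
σ(Y) = √7 ≈ 2.6458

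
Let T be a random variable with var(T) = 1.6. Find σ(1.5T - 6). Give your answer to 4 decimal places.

1.8974

var(1.5T - 6) = (1.5)²·1.6 = 3.6
σ(1.5T - 6) = √3.6 ≈ 1.8974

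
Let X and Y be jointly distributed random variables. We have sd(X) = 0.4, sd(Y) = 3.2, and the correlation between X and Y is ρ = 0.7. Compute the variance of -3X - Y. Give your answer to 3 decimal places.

Var(X) = (0.4)² = 0.16;  Var(Y) = (3.2)² = 10.24
cov(X,Y) = ρ·sd(X)·sd(Y) = 0.7·0.4·3.2 = 0.896
Var(-3X - Y) = (-3)²·Var(X) + (-1)²·Var(Y) + 2·(-3)·(-1)·cov(X,Y)
= 9·0.16 + 1·10.24 + 6·0.896 = 17.056

17.056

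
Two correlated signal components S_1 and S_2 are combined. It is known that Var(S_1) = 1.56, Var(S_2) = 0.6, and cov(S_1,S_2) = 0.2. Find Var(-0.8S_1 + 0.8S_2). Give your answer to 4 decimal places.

1.1264

Var(-0.8S_1 + 0.8S_2) = (-0.8)²·Var(S_1) + (0.8)²·Var(S_2) + 2·(-0.8)·(0.8)·cov(S_1,S_2)
= 0.64·1.56 + 0.64·0.6 + -1.28·0.2 = 1.1264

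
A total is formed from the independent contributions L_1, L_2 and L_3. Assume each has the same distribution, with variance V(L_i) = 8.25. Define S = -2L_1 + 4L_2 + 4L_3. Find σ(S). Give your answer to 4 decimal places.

By independence, V(S) = (-2)²V(L_1) + (4)²V(L_2) + (4)²V(L_3)
= (-2)²·8.25 + (4)²·8.25 + (4)²·8.25 = 297
σ(S) = √297 ≈ 17.2337

17.2337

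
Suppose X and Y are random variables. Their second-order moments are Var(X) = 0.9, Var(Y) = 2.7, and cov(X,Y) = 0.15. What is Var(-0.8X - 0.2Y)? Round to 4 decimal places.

0.7320

Var(-0.8X - 0.2Y) = (-0.8)²·Var(X) + (-0.2)²·Var(Y) + 2·(-0.8)·(-0.2)·cov(X,Y)
= 0.64·0.9 + 0.04·2.7 + 0.32·0.15 = 0.732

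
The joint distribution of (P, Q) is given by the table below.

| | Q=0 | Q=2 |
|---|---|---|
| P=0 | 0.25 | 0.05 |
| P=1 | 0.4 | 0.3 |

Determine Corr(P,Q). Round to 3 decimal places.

0.252

E[P] = 0.7,  E[Q] = 0.7
E[PQ] = 0.6
Cov(P,Q) = E[PQ] − E[P]E[Q] = 0.6 − (0.7)(0.7) = 0.11
V(P) = 0.21,  V(Q) = 0.91
ρ = 0.11 / √(0.21·0.91) ≈ 0.252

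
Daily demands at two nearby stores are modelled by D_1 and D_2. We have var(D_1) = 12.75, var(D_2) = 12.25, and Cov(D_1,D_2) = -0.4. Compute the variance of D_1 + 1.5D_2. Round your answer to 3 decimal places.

39.113

var(D_1 + 1.5D_2) = (1)²·var(D_1) + (1.5)²·var(D_2) + 2·(1)·(1.5)·Cov(D_1,D_2)
= 1·12.75 + 2.25·12.25 + 3·-0.4 = 39.1125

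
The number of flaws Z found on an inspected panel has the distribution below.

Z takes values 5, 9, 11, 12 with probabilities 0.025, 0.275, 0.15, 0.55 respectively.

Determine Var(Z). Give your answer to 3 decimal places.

2.528

E[Z] = (5)(0.025) + (9)(0.275) + (11)(0.15) + (12)(0.55) = 10.85
E[Z²] = (5)²(0.025) + (9)²(0.275) + (11)²(0.15) + (12)²(0.55) = 120.25
Var(Z) = E[Z²] − (E[Z])² = 120.25 − (10.85)² = 2.5275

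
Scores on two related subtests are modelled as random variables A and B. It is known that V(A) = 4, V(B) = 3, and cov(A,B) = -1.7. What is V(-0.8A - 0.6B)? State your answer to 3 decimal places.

V(-0.8A - 0.6B) = (-0.8)²·V(A) + (-0.6)²·V(B) + 2·(-0.8)·(-0.6)·cov(A,B)
= 0.64·4 + 0.36·3 + 0.96·-1.7 = 2.008

2.008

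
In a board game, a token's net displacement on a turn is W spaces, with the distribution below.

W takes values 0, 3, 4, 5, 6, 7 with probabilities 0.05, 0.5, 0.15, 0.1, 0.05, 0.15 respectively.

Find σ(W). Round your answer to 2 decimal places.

E[W] = (0)(0.05) + (3)(0.5) + (4)(0.15) + (5)(0.1) + (6)(0.05) + (7)(0.15) = 3.95
E[W²] = (0)²(0.05) + (3)²(0.5) + (4)²(0.15) + (5)²(0.1) + (6)²(0.05) + (7)²(0.15) = 18.55
Var(W) = E[W²] − (E[W])² = 18.55 − (3.95)² = 2.9475
σ(W) = √2.9475 ≈ 1.72

1.72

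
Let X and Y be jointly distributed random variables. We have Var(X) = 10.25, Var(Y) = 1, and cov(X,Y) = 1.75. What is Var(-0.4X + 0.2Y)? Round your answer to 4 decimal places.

1.4000

Var(-0.4X + 0.2Y) = (-0.4)²·Var(X) + (0.2)²·Var(Y) + 2·(-0.4)·(0.2)·cov(X,Y)
= 0.16·10.25 + 0.04·1 + -0.16·1.75 = 1.4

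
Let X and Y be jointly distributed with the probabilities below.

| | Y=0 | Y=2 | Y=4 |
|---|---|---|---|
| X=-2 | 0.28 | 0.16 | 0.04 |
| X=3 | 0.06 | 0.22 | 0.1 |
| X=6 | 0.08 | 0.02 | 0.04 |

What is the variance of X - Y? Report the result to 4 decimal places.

9.0900

E[X] = 1.02,  E[Y] = 1.52,  E[XY] = 2.76
Var(X) = 10.38 − (1.02)² = 9.3396;  Var(Y) = 4.48 − (1.52)² = 2.1696
cov(X,Y) = 2.76 − (1.02)(1.52) = 1.2096
Var(X - Y) = (1)²·9.3396 + (-1)²·2.1696 + 2·(1)·(-1)·1.2096 = 9.09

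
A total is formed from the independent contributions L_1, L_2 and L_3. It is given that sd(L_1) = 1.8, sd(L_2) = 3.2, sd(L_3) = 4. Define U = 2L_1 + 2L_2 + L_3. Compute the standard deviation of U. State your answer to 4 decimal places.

var(L_1) = 3.24, var(L_2) = 10.24, var(L_3) = 16
By independence, var(U) = (2)²var(L_1) + (2)²var(L_2) + (1)²var(L_3)
= (2)²·3.24 + (2)²·10.24 + (1)²·16 = 69.92
sd(U) = √69.92 ≈ 8.3618

8.3618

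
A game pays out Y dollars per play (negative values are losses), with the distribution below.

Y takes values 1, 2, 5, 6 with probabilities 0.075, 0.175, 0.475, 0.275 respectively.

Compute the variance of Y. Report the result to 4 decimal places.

2.7475

E[Y] = (1)(0.075) + (2)(0.175) + (5)(0.475) + (6)(0.275) = 4.45
E[Y²] = (1)²(0.075) + (2)²(0.175) + (5)²(0.475) + (6)²(0.275) = 22.55
Var(Y) = E[Y²] − (E[Y])² = 22.55 − (4.45)² = 2.7475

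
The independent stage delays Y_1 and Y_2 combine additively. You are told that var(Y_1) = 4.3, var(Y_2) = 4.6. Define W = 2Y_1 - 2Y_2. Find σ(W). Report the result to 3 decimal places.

By independence, var(W) = (2)²var(Y_1) + (-2)²var(Y_2)
= (2)²·4.3 + (-2)²·4.6 = 35.6
σ(W) = √35.6 ≈ 5.967

5.967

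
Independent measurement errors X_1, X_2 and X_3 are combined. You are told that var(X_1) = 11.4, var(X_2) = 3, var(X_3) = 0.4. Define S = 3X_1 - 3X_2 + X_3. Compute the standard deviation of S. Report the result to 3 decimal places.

By independence, var(S) = (3)²var(X_1) + (-3)²var(X_2) + (1)²var(X_3)
= (3)²·11.4 + (-3)²·3 + (1)²·0.4 = 130
SD(S) = √130 ≈ 11.402

11.402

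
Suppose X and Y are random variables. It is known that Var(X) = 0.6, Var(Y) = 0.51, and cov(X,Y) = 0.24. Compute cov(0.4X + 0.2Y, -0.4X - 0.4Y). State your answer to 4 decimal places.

-0.1944

cov(0.4X + 0.2Y, -0.4X - 0.4Y) = (0.4)(-0.4)Var(X) + (0.2)(-0.4)Var(Y) + [(0.4)(-0.4) + (0.2)(-0.4)]cov(X,Y)
= -0.16·0.6 + -0.08·0.51 + -0.24·0.24 = -0.1944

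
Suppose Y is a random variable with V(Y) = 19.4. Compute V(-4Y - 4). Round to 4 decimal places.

310.4000

V(-4Y - 4) = (-4)²·V(Y) = 16·19.4 = 310.4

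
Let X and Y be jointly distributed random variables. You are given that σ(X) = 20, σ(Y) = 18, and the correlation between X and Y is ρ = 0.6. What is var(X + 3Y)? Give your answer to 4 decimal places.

4612.0000

var(X) = (20)² = 400;  var(Y) = (18)² = 324
Cov(X,Y) = ρ·σ(X)·σ(Y) = 0.6·20·18 = 216
var(X + 3Y) = (1)²·var(X) + (3)²·var(Y) + 2·(1)·(3)·Cov(X,Y)
= 1·400 + 9·324 + 6·216 = 4612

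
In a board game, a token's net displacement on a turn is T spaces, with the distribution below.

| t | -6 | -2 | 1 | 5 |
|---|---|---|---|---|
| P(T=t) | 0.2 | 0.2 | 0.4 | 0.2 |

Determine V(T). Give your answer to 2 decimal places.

13.36

E[T] = (-6)(0.2) + (-2)(0.2) + (1)(0.4) + (5)(0.2) = -0.2
E[T²] = (-6)²(0.2) + (-2)²(0.2) + (1)²(0.4) + (5)²(0.2) = 13.4
V(T) = E[T²] − (E[T])² = 13.4 − (-0.2)² = 13.36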